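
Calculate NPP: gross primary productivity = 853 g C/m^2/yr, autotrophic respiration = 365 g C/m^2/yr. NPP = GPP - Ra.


NPP = GPP - Ra = 853 - 365 = 488 g C/m^2/yr

488 g C/m^2/yr


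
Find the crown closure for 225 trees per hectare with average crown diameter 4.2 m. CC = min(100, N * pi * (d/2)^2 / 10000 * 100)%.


(d/2)^2 = (4.2/2)^2 = 2.1^2 = 4.41
Crown area = 3.141593 * 4.41 = 13.8544 m^2
N * area / 10000 * 100 = 225 * 13.8544 / 10000 * 100 = 31.1724
CC = min(100, 31.1724) = 31.1724 ≈ 31.2%

31.2%


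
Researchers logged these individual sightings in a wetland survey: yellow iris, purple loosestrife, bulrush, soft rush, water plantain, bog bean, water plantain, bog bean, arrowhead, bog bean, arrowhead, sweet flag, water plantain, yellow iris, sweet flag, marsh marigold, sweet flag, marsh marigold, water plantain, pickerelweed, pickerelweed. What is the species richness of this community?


Total individuals logged = 21
Distinct species (count of individuals): yellow iris (2), purple loosestrife (1), bulrush (1), soft rush (1), water plantain (4), bog bean (3), arrowhead (2), sweet flag (3), marsh marigold (2), pickerelweed (2)
Species richness = number of distinct species = 10

10


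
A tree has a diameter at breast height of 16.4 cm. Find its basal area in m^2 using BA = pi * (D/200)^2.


D/200 = 16.4/200 = 0.082 m
(D/200)^2 = 0.082^2 = 0.006724
BA = 3.141593 * 0.006724 = 0.0211241 ≈ 0.0211 m^2

0.0211 m^2


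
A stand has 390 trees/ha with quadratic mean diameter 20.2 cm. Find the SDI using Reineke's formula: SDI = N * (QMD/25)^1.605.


QMD/25 = 20.2/25 = 0.808
(0.808)^1.605 = exp(1.605 * ln(0.808)) = exp(1.605 * (-0.213193)) = exp(-0.342175) = 0.710224
SDI = 390 * 0.710224 = 276.987 ≈ 277

277


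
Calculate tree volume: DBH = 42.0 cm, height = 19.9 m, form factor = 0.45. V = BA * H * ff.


(D/200)^2 = (42.0/200)^2 = 0.21^2 = 0.0441
BA = 3.141593 * 0.0441 = 0.138544 m^2
V = 0.138544 * 19.9 * 0.45 = 1.24066 ≈ 1.241 m^3

1.241 m^3


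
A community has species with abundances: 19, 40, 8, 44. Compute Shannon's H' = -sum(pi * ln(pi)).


Total N = 19 + 40 + 8 + 44 = 111
Per-species terms:
  p = 19/111 = 0.171171; ln(p) = -1.765092; p*ln(p) = 0.171171 * (-1.765092) = -0.302133
  p = 40/111 = 0.360360; ln(p) = -1.020652; p*ln(p) = 0.360360 * (-1.020652) = -0.367802
  p = 8/111 = 0.072072; ln(p) = -2.630090; p*ln(p) = 0.072072 * (-2.630090) = -0.189556
  p = 44/111 = 0.396396; ln(p) = -0.925342; p*ln(p) = 0.396396 * (-0.925342) = -0.366802
sum(p*ln(p)) = (-0.302133) + (-0.367802) + (-0.189556) + (-0.366802) = -1.226293
H' = -(-1.226293) = 1.226293 ≈ 1.2263

1.2263


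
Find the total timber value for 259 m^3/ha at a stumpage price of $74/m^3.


Value = 259 * 74 = $19166/ha

$19166/ha


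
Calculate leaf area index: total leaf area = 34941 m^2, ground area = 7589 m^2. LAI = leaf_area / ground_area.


LAI = 34941 / 7589 = 4.6042 ≈ 4.60

4.60


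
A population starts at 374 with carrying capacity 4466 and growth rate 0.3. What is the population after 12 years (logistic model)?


(K - N0)/N0 = (4466 - 374)/374 = 4092/374 = 10.9412
r*t = 0.3 * 12 = 3.6; exp(-3.6) = 0.0273237
10.9412 * 0.0273237 = 0.298954
1 + 0.298954 = 1.29895
N = 4466 / 1.29895 = 3438.16 ≈ 3438

3438


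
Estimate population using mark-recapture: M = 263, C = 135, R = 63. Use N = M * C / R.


N = M * C / R = 263 * 135 / 63 = 35505 / 63 = 563.57 ≈ 564

564 individuals


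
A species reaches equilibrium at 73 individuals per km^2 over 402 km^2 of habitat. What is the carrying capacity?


K = 73 * 402 = 29346 individuals

29346 individuals


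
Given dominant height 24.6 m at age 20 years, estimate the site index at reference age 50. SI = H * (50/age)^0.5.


50/20 = 2.50000
(2.50000)^0.5 = 1.58114
SI = 24.6 * 1.58114 = 38.8960 ≈ 38.9 m

38.9 m


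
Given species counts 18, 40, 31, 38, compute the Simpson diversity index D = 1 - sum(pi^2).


Total N = 18 + 40 + 31 + 38 = 127
Per-species terms:
  p = 18/127 = 0.141732; p^2 = 0.141732^2 = 0.020088
  p = 40/127 = 0.314961; p^2 = 0.314961^2 = 0.099200
  p = 31/127 = 0.244094; p^2 = 0.244094^2 = 0.059582
  p = 38/127 = 0.299213; p^2 = 0.299213^2 = 0.089528
sum(p^2) = 0.020088 + 0.099200 + 0.059582 + 0.089528 = 0.268398
D = 1 - 0.268398 = 0.731602 ≈ 0.7316

0.7316


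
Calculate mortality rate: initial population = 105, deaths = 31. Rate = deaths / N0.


Mortality rate = 31 / 105 = 0.295238 ≈ 0.2952

0.2952


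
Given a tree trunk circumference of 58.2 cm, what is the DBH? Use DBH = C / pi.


DBH = C / pi = 58.2 / 3.141593 = 18.5256 ≈ 18.53 cm

18.53 cm


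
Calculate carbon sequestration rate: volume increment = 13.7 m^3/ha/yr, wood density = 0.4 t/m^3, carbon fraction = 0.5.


C = 13.7 * 0.4 * 0.5 = 2.74 t C/ha/yr

2.74 t C/ha/yr


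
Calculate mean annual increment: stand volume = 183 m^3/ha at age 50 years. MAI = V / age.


MAI = 183 / 50 = 3.66 m^3/ha/yr

3.66 m^3/ha/yr


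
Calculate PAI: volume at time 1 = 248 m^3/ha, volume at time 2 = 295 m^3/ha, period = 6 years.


PAI = (V2 - V1) / period = (295 - 248) / 6 = 47 / 6 = 7.8333 ≈ 7.83 m^3/ha/yr

7.83 m^3/ha/yr


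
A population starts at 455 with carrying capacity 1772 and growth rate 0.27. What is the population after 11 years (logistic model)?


(K - N0)/N0 = (1772 - 455)/455 = 1317/455 = 2.89451
r*t = 0.27 * 11 = 2.97; exp(-2.97) = 0.0513033
2.89451 * 0.0513033 = 0.148498
1 + 0.148498 = 1.14850
N = 1772 / 1.14850 = 1542.88 ≈ 1543

1543


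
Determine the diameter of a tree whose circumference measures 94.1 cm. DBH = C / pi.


DBH = C / pi = 94.1 / 3.141593 = 29.9530 ≈ 29.95 cm

29.95 cm


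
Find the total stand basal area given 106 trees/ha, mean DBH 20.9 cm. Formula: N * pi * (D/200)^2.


(D/200)^2 = (20.9/200)^2 = 0.1045^2 = 0.01092025
Individual BA = 3.141593 * 0.01092025 = 0.0343070 m^2
Stand BA = 106 * 0.0343070 = 3.63654 ≈ 3.64 m^2/ha

3.64 m^2/ha


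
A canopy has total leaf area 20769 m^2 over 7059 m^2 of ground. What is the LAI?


LAI = 20769 / 7059 = 2.9422 ≈ 2.94

2.94


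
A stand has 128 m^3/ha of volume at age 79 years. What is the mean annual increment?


MAI = 128 / 79 = 1.6203 ≈ 1.62 m^3/ha/yr

1.62 m^3/ha/yr


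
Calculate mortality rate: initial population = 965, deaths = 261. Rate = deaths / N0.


Mortality rate = 261 / 965 = 0.270466 ≈ 0.2705

0.2705


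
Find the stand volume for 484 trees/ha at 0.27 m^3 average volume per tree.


V_stand = 484 * 0.27 = 130.68 ≈ 130.7 m^3/ha

130.7 m^3/ha


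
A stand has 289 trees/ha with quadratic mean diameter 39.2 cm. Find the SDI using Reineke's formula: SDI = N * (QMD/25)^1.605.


QMD/25 = 39.2/25 = 1.568
(1.568)^1.605 = exp(1.605 * ln(1.568)) = exp(1.605 * 0.449801) = exp(0.721931) = 2.05840
SDI = 289 * 2.05840 = 594.878 ≈ 595

595


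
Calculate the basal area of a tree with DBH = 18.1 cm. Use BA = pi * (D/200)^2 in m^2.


D/200 = 18.1/200 = 0.0905 m
(D/200)^2 = 0.0905^2 = 0.00819025
BA = 3.141593 * 0.00819025 = 0.0257304 ≈ 0.0257 m^2

0.0257 m^2


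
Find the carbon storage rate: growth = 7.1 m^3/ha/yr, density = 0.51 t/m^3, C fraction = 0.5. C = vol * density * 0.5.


C = 7.1 * 0.51 * 0.5 = 1.8105 ≈ 1.81 t C/ha/yr

1.81 t C/ha/yr


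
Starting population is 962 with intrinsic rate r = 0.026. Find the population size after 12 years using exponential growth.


r*t = 0.026 * 12 = 0.312
exp(0.312) = 1.36615
N = 962 * 1.36615 = 1314.24 ≈ 1314

1314


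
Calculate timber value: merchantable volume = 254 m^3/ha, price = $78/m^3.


Value = 254 * 78 = $19812/ha

$19812/ha


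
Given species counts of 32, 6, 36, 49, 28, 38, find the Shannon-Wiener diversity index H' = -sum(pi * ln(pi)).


Total N = 32 + 6 + 36 + 49 + 28 + 38 = 189
Per-species terms:
  p = 32/189 = 0.169312; ln(p) = -1.776012; p*ln(p) = 0.169312 * (-1.776012) = -0.300700
  p = 6/189 = 0.031746; ln(p) = -3.449989; p*ln(p) = 0.031746 * (-3.449989) = -0.109523
  p = 36/189 = 0.190476; ln(p) = -1.658229; p*ln(p) = 0.190476 * (-1.658229) = -0.315853
  p = 49/189 = 0.259259; ln(p) = -1.349928; p*ln(p) = 0.259259 * (-1.349928) = -0.349981
  p = 28/189 = 0.148148; ln(p) = -1.909544; p*ln(p) = 0.148148 * (-1.909544) = -0.282895
  p = 38/189 = 0.201058; ln(p) = -1.604162; p*ln(p) = 0.201058 * (-1.604162) = -0.322530
sum(p*ln(p)) = (-0.300700) + (-0.109523) + (-0.315853) + (-0.349981) + (-0.282895) + (-0.322530) = -1.681482
H' = -(-1.681482) = 1.681482 ≈ 1.6815

1.6815


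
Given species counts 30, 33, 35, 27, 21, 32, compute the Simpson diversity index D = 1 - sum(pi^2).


Total N = 30 + 33 + 35 + 27 + 21 + 32 = 178
Per-species terms:
  p = 30/178 = 0.168539; p^2 = 0.168539^2 = 0.028405
  p = 33/178 = 0.185393; p^2 = 0.185393^2 = 0.034371
  p = 35/178 = 0.196629; p^2 = 0.196629^2 = 0.038663
  p = 27/178 = 0.151685; p^2 = 0.151685^2 = 0.023008
  p = 21/178 = 0.117978; p^2 = 0.117978^2 = 0.013919
  p = 32/178 = 0.179775; p^2 = 0.179775^2 = 0.032319
sum(p^2) = 0.028405 + 0.034371 + 0.038663 + 0.023008 + 0.013919 + 0.032319 = 0.170685
D = 1 - 0.170685 = 0.829315 ≈ 0.8293

0.8293


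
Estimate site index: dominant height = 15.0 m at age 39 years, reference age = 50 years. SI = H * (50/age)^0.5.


50/39 = 1.28205
(1.28205)^0.5 = 1.13228
SI = 15.0 * 1.13228 = 16.9842 ≈ 17.0 m

17.0 m


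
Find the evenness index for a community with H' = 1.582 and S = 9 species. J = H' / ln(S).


ln(9) = 2.19722
J = H' / ln(S) = 1.582 / 2.19722 = 0.720001 ≈ 0.7200

0.7200


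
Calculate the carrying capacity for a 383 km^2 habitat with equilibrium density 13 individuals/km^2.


K = 13 * 383 = 4979 individuals

4979 individuals


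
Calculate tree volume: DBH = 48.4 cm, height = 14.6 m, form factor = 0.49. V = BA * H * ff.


(D/200)^2 = (48.4/200)^2 = 0.242^2 = 0.058564
BA = 3.141593 * 0.058564 = 0.183984 m^2
V = 0.183984 * 14.6 * 0.49 = 1.31622 ≈ 1.316 m^3

1.316 m^3


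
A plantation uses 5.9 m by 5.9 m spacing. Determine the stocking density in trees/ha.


N = 10000 / 5.9^2 = 10000 / 34.81 = 287.274 ≈ 287 trees/ha

287 trees/ha


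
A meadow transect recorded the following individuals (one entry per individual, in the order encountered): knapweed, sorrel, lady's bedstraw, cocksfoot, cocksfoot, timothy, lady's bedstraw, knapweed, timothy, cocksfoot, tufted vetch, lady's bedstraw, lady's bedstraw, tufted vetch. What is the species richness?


Total individuals logged = 14
Distinct species (count of individuals): knapweed (2), sorrel (1), lady's bedstraw (4), cocksfoot (3), timothy (2), tufted vetch (2)
Species richness = number of distinct species = 6

6


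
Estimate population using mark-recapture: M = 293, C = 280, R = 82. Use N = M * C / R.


N = M * C / R = 293 * 280 / 82 = 82040 / 82 = 1000.49 ≈ 1000

1000 individuals


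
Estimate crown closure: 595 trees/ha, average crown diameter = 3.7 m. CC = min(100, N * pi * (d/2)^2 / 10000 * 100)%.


(d/2)^2 = (3.7/2)^2 = 1.85^2 = 3.4225
Crown area = 3.141593 * 3.4225 = 10.7521 m^2
N * area / 10000 * 100 = 595 * 10.7521 / 10000 * 100 = 63.9750
CC = min(100, 63.9750) = 63.9750 ≈ 64.0%

64.0%


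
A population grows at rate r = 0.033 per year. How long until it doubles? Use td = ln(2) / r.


td = ln(2) / 0.033 = 0.693147 / 0.033 = 21.0045 ≈ 21.0 years

21.0 years


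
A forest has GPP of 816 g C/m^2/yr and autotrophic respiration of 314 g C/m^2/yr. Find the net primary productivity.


NPP = GPP - Ra = 816 - 314 = 502 g C/m^2/yr

502 g C/m^2/yr


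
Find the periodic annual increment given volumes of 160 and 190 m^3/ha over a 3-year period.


PAI = (V2 - V1) / period = (190 - 160) / 3 = 30 / 3 = 10.00 m^3/ha/yr

10.00 m^3/ha/yr


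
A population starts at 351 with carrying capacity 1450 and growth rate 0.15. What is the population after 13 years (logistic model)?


(K - N0)/N0 = (1450 - 351)/351 = 1099/351 = 3.13105
r*t = 0.15 * 13 = 1.95; exp(-1.95) = 0.142274
3.13105 * 0.142274 = 0.445467
1 + 0.445467 = 1.44547
N = 1450 / 1.44547 = 1003.13 ≈ 1003

1003


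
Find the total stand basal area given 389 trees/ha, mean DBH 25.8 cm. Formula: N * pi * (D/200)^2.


(D/200)^2 = (25.8/200)^2 = 0.129^2 = 0.016641
Individual BA = 3.141593 * 0.016641 = 0.0522792 m^2
Stand BA = 389 * 0.0522792 = 20.3366 ≈ 20.34 m^2/ha

20.34 m^2/ha


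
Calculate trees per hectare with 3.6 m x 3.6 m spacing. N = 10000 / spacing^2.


N = 10000 / 3.6^2 = 10000 / 12.96 = 771.605 ≈ 772 trees/ha

772 trees/ha


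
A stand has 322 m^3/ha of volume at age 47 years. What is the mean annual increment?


MAI = 322 / 47 = 6.8511 ≈ 6.85 m^3/ha/yr

6.85 m^3/ha/yr


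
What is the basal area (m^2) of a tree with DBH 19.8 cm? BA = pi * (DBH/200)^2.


D/200 = 19.8/200 = 0.099 m
(D/200)^2 = 0.099^2 = 0.009801
BA = 3.141593 * 0.009801 = 0.0307908 ≈ 0.0308 m^2

0.0308 m^2


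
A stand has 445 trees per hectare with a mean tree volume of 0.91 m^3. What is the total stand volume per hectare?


V_stand = 445 * 0.91 = 404.95 ≈ 405.0 m^3/ha

405.0 m^3/ha


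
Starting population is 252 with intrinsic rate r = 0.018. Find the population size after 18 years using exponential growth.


r*t = 0.018 * 18 = 0.324
exp(0.324) = 1.38265
N = 252 * 1.38265 = 348.428 ≈ 348

348


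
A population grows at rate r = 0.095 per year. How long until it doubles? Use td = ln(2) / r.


td = ln(2) / 0.095 = 0.693147 / 0.095 = 7.29628 ≈ 7.3 years

7.3 years


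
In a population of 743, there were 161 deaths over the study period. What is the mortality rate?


Mortality rate = 161 / 743 = 0.216689 ≈ 0.2167

0.2167


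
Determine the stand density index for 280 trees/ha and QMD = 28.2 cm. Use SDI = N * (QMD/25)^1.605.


QMD/25 = 28.2/25 = 1.128
(1.128)^1.605 = exp(1.605 * ln(1.128)) = exp(1.605 * 0.120446) = exp(0.193316) = 1.21327
SDI = 280 * 1.21327 = 339.716 ≈ 340

340


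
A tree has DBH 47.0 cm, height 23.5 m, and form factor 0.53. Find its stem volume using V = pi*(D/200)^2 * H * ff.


(D/200)^2 = (47.0/200)^2 = 0.235^2 = 0.055225
BA = 3.141593 * 0.055225 = 0.173494 m^2
V = 0.173494 * 23.5 * 0.53 = 2.16087 ≈ 2.161 m^3

2.161 m^3


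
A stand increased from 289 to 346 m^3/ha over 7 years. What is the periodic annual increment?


PAI = (V2 - V1) / period = (346 - 289) / 7 = 57 / 7 = 8.1429 ≈ 8.14 m^3/ha/yr

8.14 m^3/ha/yr


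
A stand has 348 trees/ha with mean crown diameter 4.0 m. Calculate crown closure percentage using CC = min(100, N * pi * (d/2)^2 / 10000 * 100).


(d/2)^2 = (4.0/2)^2 = 2^2 = 4
Crown area = 3.141593 * 4 = 12.5664 m^2
N * area / 10000 * 100 = 348 * 12.5664 / 10000 * 100 = 43.7311
CC = min(100, 43.7311) = 43.7311 ≈ 43.7%

43.7%


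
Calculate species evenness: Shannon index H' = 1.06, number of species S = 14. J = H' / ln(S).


ln(14) = 2.63906
J = H' / ln(S) = 1.06 / 2.63906 = 0.401658 ≈ 0.4017

0.4017


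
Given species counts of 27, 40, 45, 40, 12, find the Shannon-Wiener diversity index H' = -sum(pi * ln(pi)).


Total N = 27 + 40 + 45 + 40 + 12 = 164
Per-species terms:
  p = 27/164 = 0.164634; ln(p) = -1.804030; p*ln(p) = 0.164634 * (-1.804030) = -0.297005
  p = 40/164 = 0.243902; ln(p) = -1.410989; p*ln(p) = 0.243902 * (-1.410989) = -0.344143
  p = 45/164 = 0.274390; ln(p) = -1.293205; p*ln(p) = 0.274390 * (-1.293205) = -0.354843
  p = 40/164 = 0.243902; ln(p) = -1.410989; p*ln(p) = 0.243902 * (-1.410989) = -0.344143
  p = 12/164 = 0.073171; ln(p) = -2.614956; p*ln(p) = 0.073171 * (-2.614956) = -0.191339
sum(p*ln(p)) = (-0.297005) + (-0.344143) + (-0.354843) + (-0.344143) + (-0.191339) = -1.531473
H' = -(-1.531473) = 1.531473 ≈ 1.5315

1.5315


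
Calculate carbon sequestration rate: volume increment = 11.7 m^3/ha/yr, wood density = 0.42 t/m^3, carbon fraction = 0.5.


C = 11.7 * 0.42 * 0.5 = 2.457 ≈ 2.46 t C/ha/yr

2.46 t C/ha/yr


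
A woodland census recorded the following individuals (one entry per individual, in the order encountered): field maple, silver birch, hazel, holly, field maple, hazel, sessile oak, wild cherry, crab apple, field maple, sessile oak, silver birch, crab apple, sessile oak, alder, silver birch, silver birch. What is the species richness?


Total individuals logged = 17
Distinct species (count of individuals): field maple (3), silver birch (4), hazel (2), holly (1), sessile oak (3), wild cherry (1), crab apple (2), alder (1)
Species richness = number of distinct species = 8

8


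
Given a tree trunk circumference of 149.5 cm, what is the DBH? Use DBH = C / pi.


DBH = C / pi = 149.5 / 3.141593 = 47.5873 ≈ 47.59 cm

47.59 cm


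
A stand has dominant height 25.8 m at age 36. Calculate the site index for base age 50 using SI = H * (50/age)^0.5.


50/36 = 1.38889
(1.38889)^0.5 = 1.17851
SI = 25.8 * 1.17851 = 30.4056 ≈ 30.4 m

30.4 m


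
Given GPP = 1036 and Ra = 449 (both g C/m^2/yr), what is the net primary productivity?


NPP = GPP - Ra = 1036 - 449 = 587 g C/m^2/yr

587 g C/m^2/yr


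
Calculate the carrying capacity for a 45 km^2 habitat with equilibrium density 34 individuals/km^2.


K = 34 * 45 = 1530 individuals

1530 individuals


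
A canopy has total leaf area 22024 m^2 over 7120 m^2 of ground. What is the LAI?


LAI = 22024 / 7120 = 3.0933 ≈ 3.09

3.09


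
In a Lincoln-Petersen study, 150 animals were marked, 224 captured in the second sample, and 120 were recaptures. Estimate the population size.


N = M * C / R = 150 * 224 / 120 = 33600 / 120 = 280

280 individuals


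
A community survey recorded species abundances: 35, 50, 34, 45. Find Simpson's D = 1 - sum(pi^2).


Total N = 35 + 50 + 34 + 45 = 164
Per-species terms:
  p = 35/164 = 0.213415; p^2 = 0.213415^2 = 0.045546
  p = 50/164 = 0.304878; p^2 = 0.304878^2 = 0.092951
  p = 34/164 = 0.207317; p^2 = 0.207317^2 = 0.042980
  p = 45/164 = 0.274390; p^2 = 0.274390^2 = 0.075290
sum(p^2) = 0.045546 + 0.092951 + 0.042980 + 0.075290 = 0.256767
D = 1 - 0.256767 = 0.743233 ≈ 0.7432

0.7432


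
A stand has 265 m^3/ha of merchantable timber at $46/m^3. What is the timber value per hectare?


Value = 265 * 46 = $12190/ha

$12190/ha


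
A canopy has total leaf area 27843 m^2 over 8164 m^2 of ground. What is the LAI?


LAI = 27843 / 8164 = 3.4105 ≈ 3.41

3.41


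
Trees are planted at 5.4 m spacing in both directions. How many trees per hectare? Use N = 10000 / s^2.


N = 10000 / 5.4^2 = 10000 / 29.16 = 342.936 ≈ 343 trees/ha

343 trees/ha


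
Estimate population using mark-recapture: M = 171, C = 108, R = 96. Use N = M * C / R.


N = M * C / R = 171 * 108 / 96 = 18468 / 96 = 192.38 ≈ 192

192 individuals


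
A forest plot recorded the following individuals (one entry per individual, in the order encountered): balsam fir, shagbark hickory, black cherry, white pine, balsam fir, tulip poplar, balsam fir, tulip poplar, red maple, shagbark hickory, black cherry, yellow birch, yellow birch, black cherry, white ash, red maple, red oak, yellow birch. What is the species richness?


Total individuals logged = 18
Distinct species (count of individuals): balsam fir (3), shagbark hickory (2), black cherry (3), white pine (1), tulip poplar (2), red maple (2), yellow birch (3), white ash (1), red oak (1)
Species richness = number of distinct species = 9

9


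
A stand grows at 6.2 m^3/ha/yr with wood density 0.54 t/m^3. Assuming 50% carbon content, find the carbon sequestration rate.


C = 6.2 * 0.54 * 0.5 = 1.674 ≈ 1.67 t C/ha/yr

1.67 t C/ha/yr


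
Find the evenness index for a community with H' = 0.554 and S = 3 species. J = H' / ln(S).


ln(3) = 1.09861
J = H' / ln(S) = 0.554 / 1.09861 = 0.504274 ≈ 0.5043

0.5043


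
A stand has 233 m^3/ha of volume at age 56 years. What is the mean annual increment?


MAI = 233 / 56 = 4.1607 ≈ 4.16 m^3/ha/yr

4.16 m^3/ha/yr


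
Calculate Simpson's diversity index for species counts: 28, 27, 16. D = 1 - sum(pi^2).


Total N = 28 + 27 + 16 = 71
Per-species terms:
  p = 28/71 = 0.394366; p^2 = 0.394366^2 = 0.155525
  p = 27/71 = 0.380282; p^2 = 0.380282^2 = 0.144614
  p = 16/71 = 0.225352; p^2 = 0.225352^2 = 0.050784
sum(p^2) = 0.155525 + 0.144614 + 0.050784 = 0.350923
D = 1 - 0.350923 = 0.649077 ≈ 0.6491

0.6491


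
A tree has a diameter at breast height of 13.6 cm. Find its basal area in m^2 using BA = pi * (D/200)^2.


D/200 = 13.6/200 = 0.068 m
(D/200)^2 = 0.068^2 = 0.004624
BA = 3.141593 * 0.004624 = 0.0145267 ≈ 0.0145 m^2

0.0145 m^2


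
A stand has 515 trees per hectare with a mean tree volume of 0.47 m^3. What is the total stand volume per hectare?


V_stand = 515 * 0.47 = 242.05 ≈ 242.1 m^3/ha

242.1 m^3/ha


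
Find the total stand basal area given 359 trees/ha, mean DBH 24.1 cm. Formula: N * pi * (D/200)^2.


(D/200)^2 = (24.1/200)^2 = 0.1205^2 = 0.01452025
Individual BA = 3.141593 * 0.01452025 = 0.0456167 m^2
Stand BA = 359 * 0.0456167 = 16.3764 ≈ 16.38 m^2/ha

16.38 m^2/ha


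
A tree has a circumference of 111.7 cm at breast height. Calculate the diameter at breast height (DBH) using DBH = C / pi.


DBH = C / pi = 111.7 / 3.141593 = 35.5552 ≈ 35.56 cm

35.56 cm


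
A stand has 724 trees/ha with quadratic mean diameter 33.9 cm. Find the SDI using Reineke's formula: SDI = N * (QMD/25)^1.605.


QMD/25 = 33.9/25 = 1.356
(1.356)^1.605 = exp(1.605 * ln(1.356)) = exp(1.605 * 0.304539) = exp(0.488785) = 1.63033
SDI = 724 * 1.63033 = 1180.36 ≈ 1180

1180


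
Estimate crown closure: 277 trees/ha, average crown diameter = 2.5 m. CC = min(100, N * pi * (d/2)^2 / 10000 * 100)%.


(d/2)^2 = (2.5/2)^2 = 1.25^2 = 1.5625
Crown area = 3.141593 * 1.5625 = 4.90874 m^2
N * area / 10000 * 100 = 277 * 4.90874 / 10000 * 100 = 13.5972
CC = min(100, 13.5972) = 13.5972 ≈ 13.6%

13.6%


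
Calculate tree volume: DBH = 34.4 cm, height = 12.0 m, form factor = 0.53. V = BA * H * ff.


(D/200)^2 = (34.4/200)^2 = 0.172^2 = 0.029584
BA = 3.141593 * 0.029584 = 0.0929409 m^2
V = 0.0929409 * 12.0 * 0.53 = 0.591104 ≈ 0.591 m^3

0.591 m^3


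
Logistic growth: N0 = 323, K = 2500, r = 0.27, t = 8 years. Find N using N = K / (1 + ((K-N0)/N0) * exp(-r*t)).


(K - N0)/N0 = (2500 - 323)/323 = 2177/323 = 6.73994
r*t = 0.27 * 8 = 2.16; exp(-2.16) = 0.115325
6.73994 * 0.115325 = 0.777284
1 + 0.777284 = 1.77728
N = 2500 / 1.77728 = 1406.64 ≈ 1407

1407


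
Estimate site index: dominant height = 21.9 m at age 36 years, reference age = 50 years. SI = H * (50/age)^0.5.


50/36 = 1.38889
(1.38889)^0.5 = 1.17851
SI = 21.9 * 1.17851 = 25.8094 ≈ 25.8 m

25.8 m


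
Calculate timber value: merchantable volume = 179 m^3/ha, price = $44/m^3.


Value = 179 * 44 = $7876/ha

$7876/ha


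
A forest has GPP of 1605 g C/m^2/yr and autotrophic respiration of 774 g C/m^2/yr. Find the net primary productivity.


NPP = GPP - Ra = 1605 - 774 = 831 g C/m^2/yr

831 g C/m^2/yr


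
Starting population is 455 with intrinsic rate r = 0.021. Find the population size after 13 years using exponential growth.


r*t = 0.021 * 13 = 0.273
exp(0.273) = 1.31390
N = 455 * 1.31390 = 597.825 ≈ 598

598


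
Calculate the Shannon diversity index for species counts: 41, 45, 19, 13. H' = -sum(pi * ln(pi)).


Total N = 41 + 45 + 19 + 13 = 118
Per-species terms:
  p = 41/118 = 0.347458; ln(p) = -1.057111; p*ln(p) = 0.347458 * (-1.057111) = -0.367302
  p = 45/118 = 0.381356; ln(p) = -0.964022; p*ln(p) = 0.381356 * (-0.964022) = -0.367636
  p = 19/118 = 0.161017; ln(p) = -1.826245; p*ln(p) = 0.161017 * (-1.826245) = -0.294056
  p = 13/118 = 0.110169; ln(p) = -2.205740; p*ln(p) = 0.110169 * (-2.205740) = -0.243004
sum(p*ln(p)) = (-0.367302) + (-0.367636) + (-0.294056) + (-0.243004) = -1.271998
H' = -(-1.271998) = 1.271998 ≈ 1.2720

1.2720


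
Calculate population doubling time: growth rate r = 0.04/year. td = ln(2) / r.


td = ln(2) / 0.04 = 0.693147 / 0.04 = 17.3287 ≈ 17.3 years

17.3 years


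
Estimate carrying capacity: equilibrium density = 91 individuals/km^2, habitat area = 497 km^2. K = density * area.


K = 91 * 497 = 45227 individuals

45227 individuals


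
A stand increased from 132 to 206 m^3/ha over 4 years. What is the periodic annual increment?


PAI = (V2 - V1) / period = (206 - 132) / 4 = 74 / 4 = 18.50 m^3/ha/yr

18.50 m^3/ha/yr


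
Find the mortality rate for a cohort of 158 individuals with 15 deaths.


Mortality rate = 15 / 158 = 0.094937 ≈ 0.0949

0.0949


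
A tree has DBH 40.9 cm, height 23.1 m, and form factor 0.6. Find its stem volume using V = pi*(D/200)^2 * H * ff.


(D/200)^2 = (40.9/200)^2 = 0.2045^2 = 0.04182025
BA = 3.141593 * 0.04182025 = 0.131382 m^2
V = 0.131382 * 23.1 * 0.6 = 1.82095 ≈ 1.821 m^3

1.821 m^3


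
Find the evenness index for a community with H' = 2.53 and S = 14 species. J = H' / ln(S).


ln(14) = 2.63906
J = H' / ln(S) = 2.53 / 2.63906 = 0.958675 ≈ 0.9587

0.9587


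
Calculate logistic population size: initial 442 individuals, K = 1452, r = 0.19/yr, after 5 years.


(K - N0)/N0 = (1452 - 442)/442 = 1010/442 = 2.28507
r*t = 0.19 * 5 = 0.95; exp(-0.95) = 0.386741
2.28507 * 0.386741 = 0.883730
1 + 0.883730 = 1.88373
N = 1452 / 1.88373 = 770.811 ≈ 771

771


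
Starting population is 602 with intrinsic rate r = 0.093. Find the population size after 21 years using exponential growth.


r*t = 0.093 * 21 = 1.953
exp(1.953) = 7.04981
N = 602 * 7.04981 = 4243.99 ≈ 4244

4244


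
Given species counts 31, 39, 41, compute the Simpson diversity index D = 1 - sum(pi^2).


Total N = 31 + 39 + 41 = 111
Per-species terms:
  p = 31/111 = 0.279279; p^2 = 0.279279^2 = 0.077997
  p = 39/111 = 0.351351; p^2 = 0.351351^2 = 0.123448
  p = 41/111 = 0.369369; p^2 = 0.369369^2 = 0.136433
sum(p^2) = 0.077997 + 0.123448 + 0.136433 = 0.337878
D = 1 - 0.337878 = 0.662122 ≈ 0.6621

0.6621


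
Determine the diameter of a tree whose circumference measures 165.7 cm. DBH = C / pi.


DBH = C / pi = 165.7 / 3.141593 = 52.7439 ≈ 52.74 cm

52.74 cm


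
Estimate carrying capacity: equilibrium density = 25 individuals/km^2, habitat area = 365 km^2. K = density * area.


K = 25 * 365 = 9125 individuals

9125 individuals


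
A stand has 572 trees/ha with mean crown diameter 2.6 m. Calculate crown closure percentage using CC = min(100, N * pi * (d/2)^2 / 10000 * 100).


(d/2)^2 = (2.6/2)^2 = 1.3^2 = 1.69
Crown area = 3.141593 * 1.69 = 5.30929 m^2
N * area / 10000 * 100 = 572 * 5.30929 / 10000 * 100 = 30.3691
CC = min(100, 30.3691) = 30.3691 ≈ 30.4%

30.4%


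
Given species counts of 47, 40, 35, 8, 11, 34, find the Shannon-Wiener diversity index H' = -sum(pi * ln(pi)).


Total N = 47 + 40 + 35 + 8 + 11 + 34 = 175
Per-species terms:
  p = 47/175 = 0.268571; ln(p) = -1.314640; p*ln(p) = 0.268571 * (-1.314640) = -0.353074
  p = 40/175 = 0.228571; ln(p) = -1.475908; p*ln(p) = 0.228571 * (-1.475908) = -0.337350
  p = 35/175 = 0.200000; ln(p) = -1.609438; p*ln(p) = 0.200000 * (-1.609438) = -0.321888
  p = 8/175 = 0.045714; ln(p) = -3.085351; p*ln(p) = 0.045714 * (-3.085351) = -0.141044
  p = 11/175 = 0.062857; ln(p) = -2.766893; p*ln(p) = 0.062857 * (-2.766893) = -0.173919
  p = 34/175 = 0.194286; ln(p) = -1.638424; p*ln(p) = 0.194286 * (-1.638424) = -0.318323
sum(p*ln(p)) = (-0.353074) + (-0.337350) + (-0.321888) + (-0.141044) + (-0.173919) + (-0.318323) = -1.645598
H' = -(-1.645598) = 1.645598 ≈ 1.6456

1.6456


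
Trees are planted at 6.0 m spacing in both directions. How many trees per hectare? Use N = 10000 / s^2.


N = 10000 / 6.0^2 = 10000 / 36 = 277.778 ≈ 278 trees/ha

278 trees/ha


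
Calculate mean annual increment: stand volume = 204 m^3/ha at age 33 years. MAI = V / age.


MAI = 204 / 33 = 6.1818 ≈ 6.18 m^3/ha/yr

6.18 m^3/ha/yr


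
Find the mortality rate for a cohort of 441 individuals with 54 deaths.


Mortality rate = 54 / 441 = 0.122449 ≈ 0.1224

0.1224


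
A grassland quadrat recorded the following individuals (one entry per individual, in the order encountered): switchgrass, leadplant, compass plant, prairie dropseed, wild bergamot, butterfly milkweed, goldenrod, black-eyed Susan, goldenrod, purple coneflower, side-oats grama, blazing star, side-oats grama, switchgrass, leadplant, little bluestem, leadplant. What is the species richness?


Total individuals logged = 17
Distinct species (count of individuals): switchgrass (2), leadplant (3), compass plant (1), prairie dropseed (1), wild bergamot (1), butterfly milkweed (1), goldenrod (2), black-eyed Susan (1), purple coneflower (1), side-oats grama (2), blazing star (1), little bluestem (1)
Species richness = number of distinct species = 12

12


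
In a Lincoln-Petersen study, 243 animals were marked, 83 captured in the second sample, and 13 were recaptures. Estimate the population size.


N = M * C / R = 243 * 83 / 13 = 20169 / 13 = 1551.46 ≈ 1551

1551 individuals


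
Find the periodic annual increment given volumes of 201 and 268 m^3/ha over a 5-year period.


PAI = (V2 - V1) / period = (268 - 201) / 5 = 67 / 5 = 13.40 m^3/ha/yr

13.40 m^3/ha/yr


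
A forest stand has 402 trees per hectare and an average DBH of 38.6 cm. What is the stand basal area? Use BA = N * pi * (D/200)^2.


(D/200)^2 = (38.6/200)^2 = 0.193^2 = 0.037249
Individual BA = 3.141593 * 0.037249 = 0.117021 m^2
Stand BA = 402 * 0.117021 = 47.0424 ≈ 47.04 m^2/ha

47.04 m^2/ha


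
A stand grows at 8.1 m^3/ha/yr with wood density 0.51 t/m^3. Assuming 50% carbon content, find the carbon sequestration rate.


C = 8.1 * 0.51 * 0.5 = 2.0655 ≈ 2.07 t C/ha/yr

2.07 t C/ha/yr


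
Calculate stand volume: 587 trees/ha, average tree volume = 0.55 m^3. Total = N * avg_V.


V_stand = 587 * 0.55 = 322.85 ≈ 322.9 m^3/ha

322.9 m^3/ha


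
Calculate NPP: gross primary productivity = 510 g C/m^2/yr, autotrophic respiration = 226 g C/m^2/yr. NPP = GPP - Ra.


NPP = GPP - Ra = 510 - 226 = 284 g C/m^2/yr

284 g C/m^2/yr


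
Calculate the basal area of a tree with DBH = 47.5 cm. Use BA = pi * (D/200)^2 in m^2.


D/200 = 47.5/200 = 0.2375 m
(D/200)^2 = 0.2375^2 = 0.05640625
BA = 3.141593 * 0.05640625 = 0.177205 ≈ 0.1772 m^2

0.1772 m^2


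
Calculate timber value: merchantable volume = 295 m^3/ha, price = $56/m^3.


Value = 295 * 56 = $16520/ha

$16520/ha


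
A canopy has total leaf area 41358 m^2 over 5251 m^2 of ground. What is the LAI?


LAI = 41358 / 5251 = 7.8762 ≈ 7.88

7.88


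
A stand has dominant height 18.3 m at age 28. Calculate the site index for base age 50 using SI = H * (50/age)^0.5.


50/28 = 1.78571
(1.78571)^0.5 = 1.33630
SI = 18.3 * 1.33630 = 24.4543 ≈ 24.5 m

24.5 m


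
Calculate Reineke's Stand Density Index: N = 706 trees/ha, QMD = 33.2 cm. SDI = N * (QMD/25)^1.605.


QMD/25 = 33.2/25 = 1.328
(1.328)^1.605 = exp(1.605 * ln(1.328)) = exp(1.605 * 0.283674) = exp(0.455297) = 1.57664
SDI = 706 * 1.57664 = 1113.11 ≈ 1113

1113


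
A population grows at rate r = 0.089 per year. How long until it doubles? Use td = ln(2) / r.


td = ln(2) / 0.089 = 0.693147 / 0.089 = 7.78817 ≈ 7.8 years

7.8 years


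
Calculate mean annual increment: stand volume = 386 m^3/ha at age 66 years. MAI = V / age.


MAI = 386 / 66 = 5.8485 ≈ 5.85 m^3/ha/yr

5.85 m^3/ha/yr


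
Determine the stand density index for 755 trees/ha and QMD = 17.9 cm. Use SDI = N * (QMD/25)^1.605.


QMD/25 = 17.9/25 = 0.716
(0.716)^1.605 = exp(1.605 * ln(0.716)) = exp(1.605 * (-0.334075)) = exp(-0.536190) = 0.584973
SDI = 755 * 0.584973 = 441.655 ≈ 442

442


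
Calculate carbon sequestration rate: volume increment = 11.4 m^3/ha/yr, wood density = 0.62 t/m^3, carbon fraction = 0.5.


C = 11.4 * 0.62 * 0.5 = 3.534 ≈ 3.53 t C/ha/yr

3.53 t C/ha/yr


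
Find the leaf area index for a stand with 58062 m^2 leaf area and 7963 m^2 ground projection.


LAI = 58062 / 7963 = 7.2915 ≈ 7.29

7.29


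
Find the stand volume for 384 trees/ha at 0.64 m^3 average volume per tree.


V_stand = 384 * 0.64 = 245.76 ≈ 245.8 m^3/ha

245.8 m^3/ha


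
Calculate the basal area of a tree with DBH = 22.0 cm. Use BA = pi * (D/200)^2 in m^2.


D/200 = 22.0/200 = 0.11 m
(D/200)^2 = 0.11^2 = 0.0121
BA = 3.141593 * 0.0121 = 0.0380133 ≈ 0.0380 m^2

0.0380 m^2


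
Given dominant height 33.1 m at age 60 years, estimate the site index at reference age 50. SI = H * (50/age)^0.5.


50/60 = 0.833333
(0.833333)^0.5 = 0.912871
SI = 33.1 * 0.912871 = 30.2160 ≈ 30.2 m

30.2 m


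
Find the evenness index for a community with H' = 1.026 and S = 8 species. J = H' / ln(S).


ln(8) = 2.07944
J = H' / ln(S) = 1.026 / 2.07944 = 0.493402 ≈ 0.4934

0.4934


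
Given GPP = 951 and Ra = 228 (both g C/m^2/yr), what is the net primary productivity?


NPP = GPP - Ra = 951 - 228 = 723 g C/m^2/yr

723 g C/m^2/yr


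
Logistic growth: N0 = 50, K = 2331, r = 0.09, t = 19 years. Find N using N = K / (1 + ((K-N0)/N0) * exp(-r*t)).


(K - N0)/N0 = (2331 - 50)/50 = 2281/50 = 45.6200
r*t = 0.09 * 19 = 1.71; exp(-1.71) = 0.180866
45.6200 * 0.180866 = 8.25111
1 + 8.25111 = 9.25111
N = 2331 / 9.25111 = 251.970 ≈ 252

252


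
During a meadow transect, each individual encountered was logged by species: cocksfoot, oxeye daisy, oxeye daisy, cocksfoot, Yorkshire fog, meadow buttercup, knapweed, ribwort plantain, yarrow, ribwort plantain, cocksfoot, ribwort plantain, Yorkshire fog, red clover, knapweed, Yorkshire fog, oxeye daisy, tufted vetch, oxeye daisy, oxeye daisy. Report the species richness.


Total individuals logged = 20
Distinct species (count of individuals): cocksfoot (3), oxeye daisy (5), Yorkshire fog (3), meadow buttercup (1), knapweed (2), ribwort plantain (3), yarrow (1), red clover (1), tufted vetch (1)
Species richness = number of distinct species = 9

9


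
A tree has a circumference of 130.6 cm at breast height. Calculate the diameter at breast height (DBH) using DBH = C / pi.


DBH = C / pi = 130.6 / 3.141593 = 41.5713 ≈ 41.57 cm

41.57 cm


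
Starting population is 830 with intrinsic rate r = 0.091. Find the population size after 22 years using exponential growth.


r*t = 0.091 * 22 = 2.002
exp(2.002) = 7.40385
N = 830 * 7.40385 = 6145.20 ≈ 6145

6145


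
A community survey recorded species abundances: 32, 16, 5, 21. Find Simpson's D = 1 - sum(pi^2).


Total N = 32 + 16 + 5 + 21 = 74
Per-species terms:
  p = 32/74 = 0.432432; p^2 = 0.432432^2 = 0.186997
  p = 16/74 = 0.216216; p^2 = 0.216216^2 = 0.046749
  p = 5/74 = 0.067568; p^2 = 0.067568^2 = 0.004565
  p = 21/74 = 0.283784; p^2 = 0.283784^2 = 0.080533
sum(p^2) = 0.186997 + 0.046749 + 0.004565 + 0.080533 = 0.318844
D = 1 - 0.318844 = 0.681156 ≈ 0.6812

0.6812


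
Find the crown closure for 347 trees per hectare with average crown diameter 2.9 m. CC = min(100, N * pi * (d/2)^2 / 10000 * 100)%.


(d/2)^2 = (2.9/2)^2 = 1.45^2 = 2.1025
Crown area = 3.141593 * 2.1025 = 6.60520 m^2
N * area / 10000 * 100 = 347 * 6.60520 / 10000 * 100 = 22.9200
CC = min(100, 22.9200) = 22.9200 ≈ 22.9%

22.9%


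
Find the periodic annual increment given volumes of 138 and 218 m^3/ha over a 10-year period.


PAI = (V2 - V1) / period = (218 - 138) / 10 = 80 / 10 = 8.00 m^3/ha/yr

8.00 m^3/ha/yr


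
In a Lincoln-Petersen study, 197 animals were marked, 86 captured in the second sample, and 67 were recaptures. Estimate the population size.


N = M * C / R = 197 * 86 / 67 = 16942 / 67 = 252.87 ≈ 253

253 individuals


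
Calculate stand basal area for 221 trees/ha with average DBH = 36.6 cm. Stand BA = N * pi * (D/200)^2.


(D/200)^2 = (36.6/200)^2 = 0.183^2 = 0.033489
Individual BA = 3.141593 * 0.033489 = 0.105209 m^2
Stand BA = 221 * 0.105209 = 23.2512 ≈ 23.25 m^2/ha

23.25 m^2/ha


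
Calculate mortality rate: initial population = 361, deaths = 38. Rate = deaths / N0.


Mortality rate = 38 / 361 = 0.105263 ≈ 0.1053

0.1053


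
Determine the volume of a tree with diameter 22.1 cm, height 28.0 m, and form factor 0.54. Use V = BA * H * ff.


(D/200)^2 = (22.1/200)^2 = 0.1105^2 = 0.01221025
BA = 3.141593 * 0.01221025 = 0.0383596 m^2
V = 0.0383596 * 28.0 * 0.54 = 0.579997 ≈ 0.580 m^3

0.580 m^3


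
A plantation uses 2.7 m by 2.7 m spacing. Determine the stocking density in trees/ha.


N = 10000 / 2.7^2 = 10000 / 7.29 = 1371.74 ≈ 1372 trees/ha

1372 trees/ha


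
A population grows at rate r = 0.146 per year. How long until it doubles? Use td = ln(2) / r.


td = ln(2) / 0.146 = 0.693147 / 0.146 = 4.74758 ≈ 4.7 years

4.7 years


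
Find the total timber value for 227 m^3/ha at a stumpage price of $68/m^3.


Value = 227 * 68 = $15436/ha

$15436/ha


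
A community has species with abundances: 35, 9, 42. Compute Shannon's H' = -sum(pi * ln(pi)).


Total N = 35 + 9 + 42 = 86
Per-species terms:
  p = 35/86 = 0.406977; ln(p) = -0.898999; p*ln(p) = 0.406977 * (-0.898999) = -0.365872
  p = 9/86 = 0.104651; ln(p) = -2.257124; p*ln(p) = 0.104651 * (-2.257124) = -0.236210
  p = 42/86 = 0.488372; ln(p) = -0.716678; p*ln(p) = 0.488372 * (-0.716678) = -0.350005
sum(p*ln(p)) = (-0.365872) + (-0.236210) + (-0.350005) = -0.952087
H' = -(-0.952087) = 0.952087 ≈ 0.9521

0.9521


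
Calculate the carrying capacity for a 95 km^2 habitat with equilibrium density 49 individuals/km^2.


K = 49 * 95 = 4655 individuals

4655 individuals


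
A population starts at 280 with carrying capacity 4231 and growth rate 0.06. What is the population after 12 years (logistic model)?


(K - N0)/N0 = (4231 - 280)/280 = 3951/280 = 14.1107
r*t = 0.06 * 12 = 0.72; exp(-0.72) = 0.486752
14.1107 * 0.486752 = 6.86841
1 + 6.86841 = 7.86841
N = 4231 / 7.86841 = 537.720 ≈ 538

538


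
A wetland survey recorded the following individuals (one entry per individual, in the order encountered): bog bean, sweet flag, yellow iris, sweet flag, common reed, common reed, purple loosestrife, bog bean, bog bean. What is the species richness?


Total individuals logged = 9
Distinct species (count of individuals): bog bean (3), sweet flag (2), yellow iris (1), common reed (2), purple loosestrife (1)
Species richness = number of distinct species = 5

5


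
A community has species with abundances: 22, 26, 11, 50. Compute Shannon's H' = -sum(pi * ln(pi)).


Total N = 22 + 26 + 11 + 50 = 109
Per-species terms:
  p = 22/109 = 0.201835; ln(p) = -1.600305; p*ln(p) = 0.201835 * (-1.600305) = -0.322998
  p = 26/109 = 0.238532; ln(p) = -1.433252; p*ln(p) = 0.238532 * (-1.433252) = -0.341876
  p = 11/109 = 0.100917; ln(p) = -2.293457; p*ln(p) = 0.100917 * (-2.293457) = -0.231449
  p = 50/109 = 0.458716; ln(p) = -0.779324; p*ln(p) = 0.458716 * (-0.779324) = -0.357488
sum(p*ln(p)) = (-0.322998) + (-0.341876) + (-0.231449) + (-0.357488) = -1.253811
H' = -(-1.253811) = 1.253811 ≈ 1.2538

1.2538


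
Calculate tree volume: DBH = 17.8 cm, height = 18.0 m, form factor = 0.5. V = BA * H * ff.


(D/200)^2 = (17.8/200)^2 = 0.089^2 = 0.007921
BA = 3.141593 * 0.007921 = 0.0248846 m^2
V = 0.0248846 * 18.0 * 0.5 = 0.223961 ≈ 0.224 m^3

0.224 m^3


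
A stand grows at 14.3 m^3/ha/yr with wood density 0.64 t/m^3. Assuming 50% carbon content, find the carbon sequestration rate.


C = 14.3 * 0.64 * 0.5 = 4.576 ≈ 4.58 t C/ha/yr

4.58 t C/ha/yr


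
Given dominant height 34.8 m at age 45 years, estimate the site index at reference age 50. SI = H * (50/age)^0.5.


50/45 = 1.11111
(1.11111)^0.5 = 1.05409
SI = 34.8 * 1.05409 = 36.6823 ≈ 36.7 m

36.7 m


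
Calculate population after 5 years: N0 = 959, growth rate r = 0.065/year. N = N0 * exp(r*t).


r*t = 0.065 * 5 = 0.325
exp(0.325) = 1.38403
N = 959 * 1.38403 = 1327.28 ≈ 1327

1327


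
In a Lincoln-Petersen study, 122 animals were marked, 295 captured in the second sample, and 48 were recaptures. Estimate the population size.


N = M * C / R = 122 * 295 / 48 = 35990 / 48 = 749.79 ≈ 750

750 individuals
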